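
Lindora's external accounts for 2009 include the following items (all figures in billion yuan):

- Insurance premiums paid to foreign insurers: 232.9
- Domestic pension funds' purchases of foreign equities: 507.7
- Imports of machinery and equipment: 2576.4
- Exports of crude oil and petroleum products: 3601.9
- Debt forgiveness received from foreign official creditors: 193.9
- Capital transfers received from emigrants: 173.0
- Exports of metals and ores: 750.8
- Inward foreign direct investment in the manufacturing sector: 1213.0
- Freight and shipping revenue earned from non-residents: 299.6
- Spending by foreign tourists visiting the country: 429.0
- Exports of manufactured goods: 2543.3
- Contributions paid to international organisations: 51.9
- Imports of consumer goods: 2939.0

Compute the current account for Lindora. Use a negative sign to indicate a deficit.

1824.4

Goods: -2939.0 + 3601.9 + 750.8 + 2543.3 - 2576.4 = 1380.6
Services: 299.6 + 429.0 - 232.9 = 495.7
Secondary income: -51.9
Current account = 1380.6 + 495.7 + (-51.9) = 1824.4
(Excluded from the current account — financial account: domestic pension funds' purchases of foreign equities 507.7, inward foreign direct investment in the manufacturing sector 1213.0; capital account: debt forgiveness received from foreign official creditors 193.9, capital transfers received from emigrants 173.0.)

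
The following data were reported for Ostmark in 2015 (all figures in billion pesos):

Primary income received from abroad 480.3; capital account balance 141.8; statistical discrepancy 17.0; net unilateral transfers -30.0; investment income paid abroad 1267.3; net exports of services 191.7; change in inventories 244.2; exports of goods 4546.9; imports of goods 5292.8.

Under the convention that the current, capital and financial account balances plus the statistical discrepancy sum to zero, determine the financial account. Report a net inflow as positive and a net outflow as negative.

Goods balance = 4546.9 - 5292.8 = -745.9
Services balance = 191.7
Trade balance (goods + services) = -745.9 + 191.7 = -554.2
Net primary income = 480.3 - 1267.3 = -787.0
Net secondary income = -30.0
Current account = -554.2 + (-787.0) + (-30.0) = -1371.2
Financial account = -(-1371.2 + 141.8 + 17.0) = 1212.4

1212.4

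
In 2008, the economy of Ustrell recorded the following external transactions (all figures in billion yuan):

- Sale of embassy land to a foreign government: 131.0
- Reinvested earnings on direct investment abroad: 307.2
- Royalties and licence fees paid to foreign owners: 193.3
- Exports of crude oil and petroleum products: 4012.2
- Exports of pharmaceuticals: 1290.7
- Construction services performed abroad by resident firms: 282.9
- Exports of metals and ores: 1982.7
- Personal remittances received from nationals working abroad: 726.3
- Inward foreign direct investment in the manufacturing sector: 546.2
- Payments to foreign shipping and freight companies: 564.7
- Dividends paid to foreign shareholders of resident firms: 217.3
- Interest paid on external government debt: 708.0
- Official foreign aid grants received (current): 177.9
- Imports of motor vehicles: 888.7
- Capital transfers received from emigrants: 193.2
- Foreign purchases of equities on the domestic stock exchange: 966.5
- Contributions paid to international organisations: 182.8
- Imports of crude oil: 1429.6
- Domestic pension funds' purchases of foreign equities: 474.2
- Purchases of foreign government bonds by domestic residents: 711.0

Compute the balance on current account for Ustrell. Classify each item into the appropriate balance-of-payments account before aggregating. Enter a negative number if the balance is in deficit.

Goods: 4012.2 - 888.7 + 1290.7 + 1982.7 - 1429.6 = 4967.3
Services: -193.3 - 564.7 + 282.9 = -475.1
Primary income: -708.0 + 307.2 - 217.3 = -618.1
Secondary income: -182.8 + 726.3 + 177.9 = 721.4
Current account = 4967.3 + (-475.1) + (-618.1) + 721.4 = 4595.5
(Excluded from the current account — capital account: sale of embassy land to a foreign government 131.0, capital transfers received from emigrants 193.2; financial account: inward foreign direct investment in the manufacturing sector 546.2, foreign purchases of equities on the domestic stock exchange 966.5, domestic pension funds' purchases of foreign equities 474.2, purchases of foreign government bonds by domestic residents 711.0.)

4595.5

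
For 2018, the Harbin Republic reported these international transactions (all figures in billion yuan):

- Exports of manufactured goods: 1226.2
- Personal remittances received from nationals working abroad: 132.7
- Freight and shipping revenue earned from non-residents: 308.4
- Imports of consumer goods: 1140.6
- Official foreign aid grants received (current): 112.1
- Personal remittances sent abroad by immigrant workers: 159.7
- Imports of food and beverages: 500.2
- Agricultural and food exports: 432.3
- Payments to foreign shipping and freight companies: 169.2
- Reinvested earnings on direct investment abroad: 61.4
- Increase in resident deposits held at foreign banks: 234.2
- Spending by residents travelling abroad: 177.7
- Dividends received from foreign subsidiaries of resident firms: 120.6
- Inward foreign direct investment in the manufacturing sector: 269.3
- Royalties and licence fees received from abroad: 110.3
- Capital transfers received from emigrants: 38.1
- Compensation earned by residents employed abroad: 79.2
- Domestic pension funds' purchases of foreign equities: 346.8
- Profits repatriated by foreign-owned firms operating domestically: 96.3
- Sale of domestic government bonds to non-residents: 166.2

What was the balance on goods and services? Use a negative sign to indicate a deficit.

89.5

Goods: 1226.2 - 500.2 + 432.3 - 1140.6 = 17.7
Services: 308.4 + 110.3 - 177.7 - 169.2 = 71.8
Trade balance = 17.7 + 71.8 = 89.5
(Excluded from the trade balance — secondary income: personal remittances received from nationals working abroad 132.7, official foreign aid grants received (current) 112.1, personal remittances sent abroad by immigrant workers 159.7; primary income: reinvested earnings on direct investment abroad 61.4, dividends received from foreign subsidiaries of resident firms 120.6, compensation earned by residents employed abroad 79.2, profits repatriated by foreign-owned firms operating domestically 96.3; financial account: increase in resident deposits held at foreign banks 234.2, inward foreign direct investment in the manufacturing sector 269.3, domestic pension funds' purchases of foreign equities 346.8, sale of domestic government bonds to non-residents 166.2; capital account: capital transfers received from emigrants 38.1.)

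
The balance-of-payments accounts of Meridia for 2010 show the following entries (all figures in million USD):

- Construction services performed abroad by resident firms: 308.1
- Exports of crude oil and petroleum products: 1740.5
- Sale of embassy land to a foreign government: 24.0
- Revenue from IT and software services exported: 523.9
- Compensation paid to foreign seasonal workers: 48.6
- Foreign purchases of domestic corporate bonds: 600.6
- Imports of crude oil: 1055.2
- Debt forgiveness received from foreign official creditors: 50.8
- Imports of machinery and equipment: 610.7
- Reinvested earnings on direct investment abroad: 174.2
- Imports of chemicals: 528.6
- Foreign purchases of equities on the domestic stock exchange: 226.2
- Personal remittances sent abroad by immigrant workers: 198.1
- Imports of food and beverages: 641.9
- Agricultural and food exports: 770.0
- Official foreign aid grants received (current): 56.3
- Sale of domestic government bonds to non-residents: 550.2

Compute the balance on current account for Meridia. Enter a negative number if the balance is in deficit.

Goods: -641.9 - 610.7 + 1740.5 + 770.0 - 528.6 - 1055.2 = -325.9
Services: 523.9 + 308.1 = 832.0
Primary income: 174.2 - 48.6 = 125.6
Secondary income: -198.1 + 56.3 = -141.8
Current account = (-325.9) + 832.0 + 125.6 + (-141.8) = 489.9
(Excluded from the current account — capital account: sale of embassy land to a foreign government 24.0, debt forgiveness received from foreign official creditors 50.8; financial account: foreign purchases of domestic corporate bonds 600.6, foreign purchases of equities on the domestic stock exchange 226.2, sale of domestic government bonds to non-residents 550.2.)

489.9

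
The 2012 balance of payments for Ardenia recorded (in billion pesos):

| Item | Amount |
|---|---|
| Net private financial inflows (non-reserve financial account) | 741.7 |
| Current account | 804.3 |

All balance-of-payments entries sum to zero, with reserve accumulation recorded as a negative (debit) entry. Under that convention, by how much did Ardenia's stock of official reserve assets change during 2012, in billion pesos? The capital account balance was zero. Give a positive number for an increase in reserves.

1546.0

Official reserve transactions balance = -(804.3 + 741.7) = -1546.0
An accumulation of reserves is recorded as a debit (negative entry), so the change in the stock of reserves is the negative of that balance.
Change in official reserves = -(-1546.0) = 1546.0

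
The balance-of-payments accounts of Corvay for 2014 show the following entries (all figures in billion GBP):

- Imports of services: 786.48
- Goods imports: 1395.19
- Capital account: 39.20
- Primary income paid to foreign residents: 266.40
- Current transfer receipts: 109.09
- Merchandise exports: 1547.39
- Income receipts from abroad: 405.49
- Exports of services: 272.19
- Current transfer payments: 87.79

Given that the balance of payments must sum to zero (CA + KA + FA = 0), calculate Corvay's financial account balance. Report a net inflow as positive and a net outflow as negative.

162.50

Goods balance = 1547.39 - 1395.19 = 152.20
Services balance = 272.19 - 786.48 = -514.29
Trade balance (goods + services) = 152.20 + (-514.29) = -362.09
Net primary income = 405.49 - 266.40 = 139.09
Net secondary income = 109.09 - 87.79 = 21.30
Current account = -362.09 + 139.09 + 21.30 = -201.70
Financial account = -(-201.70 + 39.20) = 162.50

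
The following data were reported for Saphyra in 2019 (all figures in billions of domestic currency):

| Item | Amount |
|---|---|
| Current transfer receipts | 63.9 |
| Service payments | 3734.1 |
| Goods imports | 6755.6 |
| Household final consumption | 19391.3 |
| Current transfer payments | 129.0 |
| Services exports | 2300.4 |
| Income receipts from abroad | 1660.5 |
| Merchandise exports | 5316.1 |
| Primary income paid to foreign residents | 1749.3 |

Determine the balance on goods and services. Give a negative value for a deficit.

-2873.2

Goods balance = 5316.1 - 6755.6 = -1439.5
Services balance = 2300.4 - 3734.1 = -1433.7
Trade balance (goods + services) = -1439.5 + (-1433.7) = -2873.2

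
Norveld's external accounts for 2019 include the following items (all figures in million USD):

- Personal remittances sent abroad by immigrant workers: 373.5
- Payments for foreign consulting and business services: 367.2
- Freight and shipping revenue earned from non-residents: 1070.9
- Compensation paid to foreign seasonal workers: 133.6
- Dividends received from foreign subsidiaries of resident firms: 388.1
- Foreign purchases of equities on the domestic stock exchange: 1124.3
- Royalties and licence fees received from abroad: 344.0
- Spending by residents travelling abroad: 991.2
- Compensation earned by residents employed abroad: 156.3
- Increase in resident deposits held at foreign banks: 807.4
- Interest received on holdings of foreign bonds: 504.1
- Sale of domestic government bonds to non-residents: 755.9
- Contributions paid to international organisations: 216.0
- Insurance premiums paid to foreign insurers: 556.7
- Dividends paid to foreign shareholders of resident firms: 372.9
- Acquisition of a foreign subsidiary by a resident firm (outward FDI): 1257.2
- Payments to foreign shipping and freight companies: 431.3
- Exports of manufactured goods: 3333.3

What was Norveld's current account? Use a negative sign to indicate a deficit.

2354.3

Goods: 3333.3
Services: -991.2 - 556.7 + 344.0 - 431.3 - 367.2 + 1070.9 = -931.5
Primary income: 504.1 + 388.1 - 372.9 - 133.6 + 156.3 = 542.0
Secondary income: -216.0 - 373.5 = -589.5
Current account = 3333.3 + (-931.5) + 542.0 + (-589.5) = 2354.3
(Excluded from the current account — financial account: foreign purchases of equities on the domestic stock exchange 1124.3, increase in resident deposits held at foreign banks 807.4, sale of domestic government bonds to non-residents 755.9, acquisition of a foreign subsidiary by a resident firm (outward FDI) 1257.2.)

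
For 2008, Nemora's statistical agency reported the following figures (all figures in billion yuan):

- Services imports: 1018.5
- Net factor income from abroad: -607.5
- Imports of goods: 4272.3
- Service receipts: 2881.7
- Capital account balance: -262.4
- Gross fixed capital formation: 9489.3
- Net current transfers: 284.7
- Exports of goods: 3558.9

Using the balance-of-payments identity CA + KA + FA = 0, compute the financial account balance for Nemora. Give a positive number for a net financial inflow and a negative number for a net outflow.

Goods balance = 3558.9 - 4272.3 = -713.4
Services balance = 2881.7 - 1018.5 = 1863.2
Trade balance (goods + services) = -713.4 + 1863.2 = 1149.8
Net primary income = -607.5
Net secondary income = 284.7
Current account = 1149.8 + (-607.5) + 284.7 = 827.0
Financial account = -(827.0 + (-262.4)) = -564.6

-564.6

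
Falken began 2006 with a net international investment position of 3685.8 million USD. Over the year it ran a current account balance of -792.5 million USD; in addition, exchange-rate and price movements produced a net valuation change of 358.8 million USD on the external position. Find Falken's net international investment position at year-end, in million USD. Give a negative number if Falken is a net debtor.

Change in NIIP = current account + net valuation change = -792.5 + 358.8 = -433.7
End-of-year NIIP = 3685.8 + (-433.7) = 3252.1

3252.1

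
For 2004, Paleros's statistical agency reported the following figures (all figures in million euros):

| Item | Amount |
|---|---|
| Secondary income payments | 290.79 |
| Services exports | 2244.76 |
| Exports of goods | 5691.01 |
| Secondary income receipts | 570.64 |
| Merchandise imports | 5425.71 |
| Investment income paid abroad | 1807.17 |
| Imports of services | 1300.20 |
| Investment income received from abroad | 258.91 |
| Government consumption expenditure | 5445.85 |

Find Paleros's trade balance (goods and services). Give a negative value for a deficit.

1209.86

Goods balance = 5691.01 - 5425.71 = 265.30
Services balance = 2244.76 - 1300.20 = 944.56
Trade balance (goods + services) = 265.30 + 944.56 = 1209.86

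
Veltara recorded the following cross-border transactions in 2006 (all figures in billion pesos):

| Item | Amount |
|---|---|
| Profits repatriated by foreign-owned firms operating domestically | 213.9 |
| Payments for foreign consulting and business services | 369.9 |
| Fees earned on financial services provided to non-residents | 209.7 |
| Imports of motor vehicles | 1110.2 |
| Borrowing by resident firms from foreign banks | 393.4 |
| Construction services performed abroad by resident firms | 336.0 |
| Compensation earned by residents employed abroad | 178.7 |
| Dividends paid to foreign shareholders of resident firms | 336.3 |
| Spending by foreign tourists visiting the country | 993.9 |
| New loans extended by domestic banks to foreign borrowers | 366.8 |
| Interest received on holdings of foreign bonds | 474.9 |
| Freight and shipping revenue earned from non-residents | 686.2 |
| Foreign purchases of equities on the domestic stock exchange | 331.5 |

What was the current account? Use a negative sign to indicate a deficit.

849.1

Goods: -1110.2
Services: 336.0 - 369.9 + 686.2 + 993.9 + 209.7 = 1855.9
Primary income: -336.3 - 213.9 + 474.9 + 178.7 = 103.4
Current account = (-1110.2) + 1855.9 + 103.4 = 849.1
(Excluded from the current account — financial account: borrowing by resident firms from foreign banks 393.4, new loans extended by domestic banks to foreign borrowers 366.8, foreign purchases of equities on the domestic stock exchange 331.5.)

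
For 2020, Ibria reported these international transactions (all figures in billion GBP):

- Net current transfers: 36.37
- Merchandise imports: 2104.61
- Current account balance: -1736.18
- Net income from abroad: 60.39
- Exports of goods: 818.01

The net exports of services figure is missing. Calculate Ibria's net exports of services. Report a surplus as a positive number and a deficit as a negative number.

-546.34

Current account = goods balance + services balance + net primary income + net secondary income
Sum of the known components = -1189.84
Net exports of services = CA - (known components) = -1736.18 - (-1189.84) = -546.34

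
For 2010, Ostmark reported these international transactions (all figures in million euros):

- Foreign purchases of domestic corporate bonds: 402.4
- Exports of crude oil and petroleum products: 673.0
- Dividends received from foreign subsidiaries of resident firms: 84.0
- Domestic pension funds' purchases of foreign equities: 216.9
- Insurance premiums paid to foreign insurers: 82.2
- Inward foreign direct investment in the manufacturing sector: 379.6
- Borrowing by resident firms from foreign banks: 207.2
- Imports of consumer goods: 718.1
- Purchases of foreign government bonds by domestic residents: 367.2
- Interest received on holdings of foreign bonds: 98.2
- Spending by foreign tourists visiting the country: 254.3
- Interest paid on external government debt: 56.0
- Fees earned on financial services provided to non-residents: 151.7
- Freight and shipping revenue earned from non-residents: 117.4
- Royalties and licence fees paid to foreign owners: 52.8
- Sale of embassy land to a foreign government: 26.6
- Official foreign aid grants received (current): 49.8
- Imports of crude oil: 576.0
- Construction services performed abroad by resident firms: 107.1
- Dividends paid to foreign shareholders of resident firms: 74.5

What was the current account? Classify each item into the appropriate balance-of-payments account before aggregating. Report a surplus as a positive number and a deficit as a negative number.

-24.1

Goods: -576.0 + 673.0 - 718.1 = -621.1
Services: 254.3 + 117.4 - 52.8 + 151.7 - 82.2 + 107.1 = 495.5
Primary income: -74.5 - 56.0 + 84.0 + 98.2 = 51.7
Secondary income: 49.8
Current account = (-621.1) + 495.5 + 51.7 + 49.8 = -24.1
(Excluded from the current account — financial account: foreign purchases of domestic corporate bonds 402.4, domestic pension funds' purchases of foreign equities 216.9, inward foreign direct investment in the manufacturing sector 379.6, borrowing by resident firms from foreign banks 207.2, purchases of foreign government bonds by domestic residents 367.2; capital account: sale of embassy land to a foreign government 26.6.)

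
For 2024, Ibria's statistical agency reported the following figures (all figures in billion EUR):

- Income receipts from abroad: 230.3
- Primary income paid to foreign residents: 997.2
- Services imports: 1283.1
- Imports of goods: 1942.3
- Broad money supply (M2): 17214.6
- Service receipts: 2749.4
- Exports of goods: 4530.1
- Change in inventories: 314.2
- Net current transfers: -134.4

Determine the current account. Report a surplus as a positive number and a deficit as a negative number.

Goods balance = 4530.1 - 1942.3 = 2587.8
Services balance = 2749.4 - 1283.1 = 1466.3
Trade balance (goods + services) = 2587.8 + 1466.3 = 4054.1
Net primary income = 230.3 - 997.2 = -766.9
Net secondary income = -134.4
Current account = 4054.1 + (-766.9) + (-134.4) = 3152.8

3152.8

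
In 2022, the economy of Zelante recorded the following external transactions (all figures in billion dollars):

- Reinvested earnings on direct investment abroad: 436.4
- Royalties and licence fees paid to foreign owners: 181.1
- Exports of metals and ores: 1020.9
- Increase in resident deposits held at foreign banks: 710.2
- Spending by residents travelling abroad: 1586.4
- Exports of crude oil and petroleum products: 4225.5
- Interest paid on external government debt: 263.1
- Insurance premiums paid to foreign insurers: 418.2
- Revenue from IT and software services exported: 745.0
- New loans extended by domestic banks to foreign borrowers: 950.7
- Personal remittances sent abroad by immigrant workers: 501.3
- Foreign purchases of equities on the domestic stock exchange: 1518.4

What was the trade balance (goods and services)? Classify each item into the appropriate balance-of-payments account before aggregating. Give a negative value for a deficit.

Goods: 1020.9 + 4225.5 = 5246.4
Services: -1586.4 - 181.1 + 745.0 - 418.2 = -1440.7
Trade balance = 5246.4 + (-1440.7) = 3805.7
(Excluded from the trade balance — primary income: reinvested earnings on direct investment abroad 436.4, interest paid on external government debt 263.1; financial account: increase in resident deposits held at foreign banks 710.2, new loans extended by domestic banks to foreign borrowers 950.7, foreign purchases of equities on the domestic stock exchange 1518.4; secondary income: personal remittances sent abroad by immigrant workers 501.3.)

3805.7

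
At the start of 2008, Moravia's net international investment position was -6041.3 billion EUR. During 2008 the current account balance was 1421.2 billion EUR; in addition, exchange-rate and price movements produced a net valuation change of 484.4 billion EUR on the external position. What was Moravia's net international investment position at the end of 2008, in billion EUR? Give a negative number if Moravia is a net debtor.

Change in NIIP = current account + net valuation change = 1421.2 + 484.4 = 1905.6
End-of-year NIIP = -6041.3 + 1905.6 = -4135.7

-4135.7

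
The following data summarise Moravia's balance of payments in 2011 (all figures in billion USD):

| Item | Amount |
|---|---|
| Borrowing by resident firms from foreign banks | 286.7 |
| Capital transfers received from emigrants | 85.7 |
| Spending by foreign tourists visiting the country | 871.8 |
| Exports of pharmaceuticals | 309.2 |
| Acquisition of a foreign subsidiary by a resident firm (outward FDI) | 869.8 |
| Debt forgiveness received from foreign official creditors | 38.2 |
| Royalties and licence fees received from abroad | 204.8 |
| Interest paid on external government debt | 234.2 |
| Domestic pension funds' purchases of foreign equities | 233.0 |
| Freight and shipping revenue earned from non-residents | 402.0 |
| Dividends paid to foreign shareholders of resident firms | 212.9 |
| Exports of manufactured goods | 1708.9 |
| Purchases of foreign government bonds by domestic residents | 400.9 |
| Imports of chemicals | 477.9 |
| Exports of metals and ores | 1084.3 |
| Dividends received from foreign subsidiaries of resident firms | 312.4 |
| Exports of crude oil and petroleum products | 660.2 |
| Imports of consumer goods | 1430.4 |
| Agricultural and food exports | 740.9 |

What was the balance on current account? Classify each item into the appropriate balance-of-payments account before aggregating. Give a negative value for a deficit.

3939.1

Goods: 660.2 + 1084.3 - 1430.4 - 477.9 + 309.2 + 740.9 + 1708.9 = 2595.2
Services: 204.8 + 402.0 + 871.8 = 1478.6
Primary income: -212.9 + 312.4 - 234.2 = -134.7
Current account = 2595.2 + 1478.6 + (-134.7) = 3939.1
(Excluded from the current account — financial account: borrowing by resident firms from foreign banks 286.7, acquisition of a foreign subsidiary by a resident firm (outward FDI) 869.8, domestic pension funds' purchases of foreign equities 233.0, purchases of foreign government bonds by domestic residents 400.9; capital account: capital transfers received from emigrants 85.7, debt forgiveness received from foreign official creditors 38.2.)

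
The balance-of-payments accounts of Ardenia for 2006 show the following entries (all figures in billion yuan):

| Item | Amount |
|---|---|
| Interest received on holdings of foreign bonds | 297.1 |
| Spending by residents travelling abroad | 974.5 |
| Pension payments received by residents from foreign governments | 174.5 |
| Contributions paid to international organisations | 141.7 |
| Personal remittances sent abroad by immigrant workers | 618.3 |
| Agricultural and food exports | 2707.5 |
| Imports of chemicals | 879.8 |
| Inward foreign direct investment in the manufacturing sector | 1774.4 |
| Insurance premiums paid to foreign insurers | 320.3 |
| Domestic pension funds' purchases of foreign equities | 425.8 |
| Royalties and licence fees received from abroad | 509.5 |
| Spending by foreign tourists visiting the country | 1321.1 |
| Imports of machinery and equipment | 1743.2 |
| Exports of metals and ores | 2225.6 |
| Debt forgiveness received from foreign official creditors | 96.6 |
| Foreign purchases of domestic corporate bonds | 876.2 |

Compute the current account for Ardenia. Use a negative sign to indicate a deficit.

2557.5

Goods: -879.8 + 2225.6 - 1743.2 + 2707.5 = 2310.1
Services: 509.5 + 1321.1 - 974.5 - 320.3 = 535.8
Primary income: 297.1
Secondary income: -141.7 - 618.3 + 174.5 = -585.5
Current account = 2310.1 + 535.8 + 297.1 + (-585.5) = 2557.5
(Excluded from the current account — financial account: inward foreign direct investment in the manufacturing sector 1774.4, domestic pension funds' purchases of foreign equities 425.8, foreign purchases of domestic corporate bonds 876.2; capital account: debt forgiveness received from foreign official creditors 96.6.)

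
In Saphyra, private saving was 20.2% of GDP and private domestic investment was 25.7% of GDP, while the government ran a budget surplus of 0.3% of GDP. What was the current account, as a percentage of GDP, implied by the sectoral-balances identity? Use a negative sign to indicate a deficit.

By the sectoral-balances identity, CA = (S_private - I) + (T - G).
Private balance = 20.2 - 25.7 = -5.5
Government balance (T - G) = 0.3
CA = -5.5 + 0.3 = -5.2

-5.2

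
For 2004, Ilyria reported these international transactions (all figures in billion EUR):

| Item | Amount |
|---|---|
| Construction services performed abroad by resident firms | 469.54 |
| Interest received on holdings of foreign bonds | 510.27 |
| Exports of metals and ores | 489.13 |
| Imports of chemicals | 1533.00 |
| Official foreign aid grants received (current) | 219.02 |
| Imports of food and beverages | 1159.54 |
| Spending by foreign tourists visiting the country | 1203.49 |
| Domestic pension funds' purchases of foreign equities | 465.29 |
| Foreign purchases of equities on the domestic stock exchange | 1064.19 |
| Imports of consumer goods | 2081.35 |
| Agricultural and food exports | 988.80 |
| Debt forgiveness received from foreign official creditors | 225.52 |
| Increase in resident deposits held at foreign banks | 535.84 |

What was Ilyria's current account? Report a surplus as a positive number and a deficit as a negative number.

-893.64

Goods: -1159.54 + 988.80 + 489.13 - 2081.35 - 1533.00 = -3295.96
Services: 469.54 + 1203.49 = 1673.03
Primary income: 510.27
Secondary income: 219.02
Current account = (-3295.96) + 1673.03 + 510.27 + 219.02 = -893.64
(Excluded from the current account — financial account: domestic pension funds' purchases of foreign equities 465.29, foreign purchases of equities on the domestic stock exchange 1064.19, increase in resident deposits held at foreign banks 535.84; capital account: debt forgiveness received from foreign official creditors 225.52.)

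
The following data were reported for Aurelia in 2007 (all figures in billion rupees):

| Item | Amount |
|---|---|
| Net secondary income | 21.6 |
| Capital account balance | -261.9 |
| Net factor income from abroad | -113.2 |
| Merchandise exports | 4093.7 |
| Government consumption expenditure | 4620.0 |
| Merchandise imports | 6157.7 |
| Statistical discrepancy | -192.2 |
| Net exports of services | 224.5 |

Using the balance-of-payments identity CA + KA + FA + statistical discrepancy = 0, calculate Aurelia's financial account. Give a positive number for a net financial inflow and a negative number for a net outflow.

2385.2

Goods balance = 4093.7 - 6157.7 = -2064.0
Services balance = 224.5
Trade balance (goods + services) = -2064.0 + 224.5 = -1839.5
Net primary income = -113.2
Net secondary income = 21.6
Current account = -1839.5 + (-113.2) + 21.6 = -1931.1
Financial account = -(-1931.1 + (-261.9) + (-192.2)) = 2385.2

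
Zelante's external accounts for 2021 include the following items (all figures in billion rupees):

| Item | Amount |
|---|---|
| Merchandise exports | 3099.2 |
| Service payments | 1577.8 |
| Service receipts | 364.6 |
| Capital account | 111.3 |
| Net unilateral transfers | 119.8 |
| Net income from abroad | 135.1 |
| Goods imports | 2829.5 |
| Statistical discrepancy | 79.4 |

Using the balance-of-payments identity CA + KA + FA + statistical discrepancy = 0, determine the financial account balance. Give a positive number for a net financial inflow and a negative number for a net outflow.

497.9

Goods balance = 3099.2 - 2829.5 = 269.7
Services balance = 364.6 - 1577.8 = -1213.2
Trade balance (goods + services) = 269.7 + (-1213.2) = -943.5
Net primary income = 135.1
Net secondary income = 119.8
Current account = -943.5 + 135.1 + 119.8 = -688.6
Financial account = -(-688.6 + 111.3 + 79.4) = 497.9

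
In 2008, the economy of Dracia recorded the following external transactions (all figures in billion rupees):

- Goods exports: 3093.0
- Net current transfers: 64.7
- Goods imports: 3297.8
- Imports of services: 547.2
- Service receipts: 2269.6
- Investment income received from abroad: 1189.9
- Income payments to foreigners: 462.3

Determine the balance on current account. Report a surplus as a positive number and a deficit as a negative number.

2309.9

Goods balance = 3093.0 - 3297.8 = -204.8
Services balance = 2269.6 - 547.2 = 1722.4
Trade balance (goods + services) = -204.8 + 1722.4 = 1517.6
Net primary income = 1189.9 - 462.3 = 727.6
Net secondary income = 64.7
Current account = 1517.6 + 727.6 + 64.7 = 2309.9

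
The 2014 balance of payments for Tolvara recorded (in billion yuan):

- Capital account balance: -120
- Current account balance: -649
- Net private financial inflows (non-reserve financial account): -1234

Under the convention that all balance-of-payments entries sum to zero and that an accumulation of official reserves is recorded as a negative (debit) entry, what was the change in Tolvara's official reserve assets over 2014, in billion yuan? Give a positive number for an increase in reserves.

Official reserve transactions balance = -((-649) + (-120) + (-1234)) = 2003
An accumulation of reserves is recorded as a debit (negative entry), so the change in the stock of reserves is the negative of that balance.
Change in official reserves = -(2003) = -2003

-2003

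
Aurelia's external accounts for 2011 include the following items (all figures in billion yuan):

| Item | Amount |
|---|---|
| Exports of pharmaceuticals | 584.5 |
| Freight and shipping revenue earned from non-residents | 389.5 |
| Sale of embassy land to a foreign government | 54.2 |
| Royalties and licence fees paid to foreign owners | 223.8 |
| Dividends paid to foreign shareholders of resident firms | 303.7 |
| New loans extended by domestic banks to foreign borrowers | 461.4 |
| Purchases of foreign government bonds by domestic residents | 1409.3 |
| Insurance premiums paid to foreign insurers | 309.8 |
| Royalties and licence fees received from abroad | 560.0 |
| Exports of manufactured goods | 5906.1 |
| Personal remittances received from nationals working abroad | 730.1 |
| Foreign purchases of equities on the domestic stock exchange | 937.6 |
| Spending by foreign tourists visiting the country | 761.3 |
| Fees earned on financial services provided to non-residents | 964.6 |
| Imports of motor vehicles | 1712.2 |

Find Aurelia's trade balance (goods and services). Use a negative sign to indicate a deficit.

6920.2

Goods: 5906.1 - 1712.2 + 584.5 = 4778.4
Services: -223.8 + 964.6 + 761.3 + 560.0 + 389.5 - 309.8 = 2141.8
Trade balance = 4778.4 + 2141.8 = 6920.2
(Excluded from the trade balance — capital account: sale of embassy land to a foreign government 54.2; primary income: dividends paid to foreign shareholders of resident firms 303.7; financial account: new loans extended by domestic banks to foreign borrowers 461.4, purchases of foreign government bonds by domestic residents 1409.3, foreign purchases of equities on the domestic stock exchange 937.6; secondary income: personal remittances received from nationals working abroad 730.1.)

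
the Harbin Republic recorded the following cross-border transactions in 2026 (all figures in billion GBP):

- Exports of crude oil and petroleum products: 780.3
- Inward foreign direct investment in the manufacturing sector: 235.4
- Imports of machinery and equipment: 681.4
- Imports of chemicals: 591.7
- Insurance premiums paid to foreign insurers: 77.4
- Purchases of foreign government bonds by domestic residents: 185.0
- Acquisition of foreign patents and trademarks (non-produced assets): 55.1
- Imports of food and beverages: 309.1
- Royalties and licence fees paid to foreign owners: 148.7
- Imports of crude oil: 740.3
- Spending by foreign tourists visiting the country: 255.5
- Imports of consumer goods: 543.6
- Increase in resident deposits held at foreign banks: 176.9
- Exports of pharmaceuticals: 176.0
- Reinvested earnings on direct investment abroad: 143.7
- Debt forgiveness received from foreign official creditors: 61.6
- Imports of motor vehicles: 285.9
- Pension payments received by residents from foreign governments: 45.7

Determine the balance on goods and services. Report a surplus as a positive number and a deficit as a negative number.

Goods: -543.6 - 681.4 - 285.9 - 309.1 + 780.3 + 176.0 - 591.7 - 740.3 = -2195.7
Services: -77.4 + 255.5 - 148.7 = 29.4
Trade balance = -2195.7 + 29.4 = -2166.3
(Excluded from the trade balance — financial account: inward foreign direct investment in the manufacturing sector 235.4, purchases of foreign government bonds by domestic residents 185.0, increase in resident deposits held at foreign banks 176.9; capital account: acquisition of foreign patents and trademarks (non-produced assets) 55.1, debt forgiveness received from foreign official creditors 61.6; primary income: reinvested earnings on direct investment abroad 143.7; secondary income: pension payments received by residents from foreign governments 45.7.)

-2166.3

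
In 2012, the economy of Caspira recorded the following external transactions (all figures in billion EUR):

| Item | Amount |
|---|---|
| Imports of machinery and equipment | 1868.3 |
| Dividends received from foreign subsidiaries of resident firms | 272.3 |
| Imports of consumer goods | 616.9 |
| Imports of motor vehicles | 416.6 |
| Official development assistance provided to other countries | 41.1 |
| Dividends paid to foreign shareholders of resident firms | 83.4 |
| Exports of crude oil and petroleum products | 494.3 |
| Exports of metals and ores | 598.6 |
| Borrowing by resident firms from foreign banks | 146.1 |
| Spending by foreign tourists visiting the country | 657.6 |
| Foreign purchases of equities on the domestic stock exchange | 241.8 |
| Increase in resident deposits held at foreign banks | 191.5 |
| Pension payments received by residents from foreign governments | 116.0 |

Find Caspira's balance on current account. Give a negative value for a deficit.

Goods: 598.6 - 616.9 + 494.3 - 1868.3 - 416.6 = -1808.9
Services: 657.6
Primary income: -83.4 + 272.3 = 188.9
Secondary income: 116.0 - 41.1 = 74.9
Current account = (-1808.9) + 657.6 + 188.9 + 74.9 = -887.5
(Excluded from the current account — financial account: borrowing by resident firms from foreign banks 146.1, foreign purchases of equities on the domestic stock exchange 241.8, increase in resident deposits held at foreign banks 191.5.)

-887.5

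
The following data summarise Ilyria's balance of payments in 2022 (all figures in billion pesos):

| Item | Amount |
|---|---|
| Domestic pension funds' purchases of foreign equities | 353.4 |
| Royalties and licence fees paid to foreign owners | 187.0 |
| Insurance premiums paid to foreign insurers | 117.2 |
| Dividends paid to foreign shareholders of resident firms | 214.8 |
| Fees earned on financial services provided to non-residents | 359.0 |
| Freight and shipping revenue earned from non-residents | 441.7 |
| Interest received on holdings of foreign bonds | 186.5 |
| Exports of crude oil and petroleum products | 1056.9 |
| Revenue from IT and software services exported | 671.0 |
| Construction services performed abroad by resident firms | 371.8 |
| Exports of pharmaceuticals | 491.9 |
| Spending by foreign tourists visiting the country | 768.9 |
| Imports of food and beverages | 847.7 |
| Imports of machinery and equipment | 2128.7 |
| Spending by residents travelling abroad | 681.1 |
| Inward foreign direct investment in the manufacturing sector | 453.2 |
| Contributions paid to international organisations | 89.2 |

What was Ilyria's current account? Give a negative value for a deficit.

82.0

Goods: -2128.7 - 847.7 + 491.9 + 1056.9 = -1427.6
Services: -681.1 + 359.0 + 768.9 - 187.0 + 671.0 + 441.7 - 117.2 + 371.8 = 1627.1
Primary income: -214.8 + 186.5 = -28.3
Secondary income: -89.2
Current account = (-1427.6) + 1627.1 + (-28.3) + (-89.2) = 82.0
(Excluded from the current account — financial account: domestic pension funds' purchases of foreign equities 353.4, inward foreign direct investment in the manufacturing sector 453.2.)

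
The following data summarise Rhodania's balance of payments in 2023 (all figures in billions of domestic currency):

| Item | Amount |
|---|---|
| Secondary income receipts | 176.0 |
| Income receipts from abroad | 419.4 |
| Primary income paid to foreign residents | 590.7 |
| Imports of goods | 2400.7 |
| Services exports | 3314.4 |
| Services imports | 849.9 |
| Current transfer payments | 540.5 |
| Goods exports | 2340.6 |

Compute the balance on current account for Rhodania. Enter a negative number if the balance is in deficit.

1868.6

Goods balance = 2340.6 - 2400.7 = -60.1
Services balance = 3314.4 - 849.9 = 2464.5
Trade balance (goods + services) = -60.1 + 2464.5 = 2404.4
Net primary income = 419.4 - 590.7 = -171.3
Net secondary income = 176.0 - 540.5 = -364.5
Current account = 2404.4 + (-171.3) + (-364.5) = 1868.6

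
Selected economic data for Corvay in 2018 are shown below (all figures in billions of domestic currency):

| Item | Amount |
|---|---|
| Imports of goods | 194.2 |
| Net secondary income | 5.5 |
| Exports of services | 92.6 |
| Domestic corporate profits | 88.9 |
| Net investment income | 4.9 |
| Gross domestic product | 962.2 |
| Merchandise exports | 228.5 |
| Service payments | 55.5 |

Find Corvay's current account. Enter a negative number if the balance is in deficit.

81.8

Goods balance = 228.5 - 194.2 = 34.3
Services balance = 92.6 - 55.5 = 37.1
Trade balance (goods + services) = 34.3 + 37.1 = 71.4
Net primary income = 4.9
Net secondary income = 5.5
Current account = 71.4 + 4.9 + 5.5 = 81.8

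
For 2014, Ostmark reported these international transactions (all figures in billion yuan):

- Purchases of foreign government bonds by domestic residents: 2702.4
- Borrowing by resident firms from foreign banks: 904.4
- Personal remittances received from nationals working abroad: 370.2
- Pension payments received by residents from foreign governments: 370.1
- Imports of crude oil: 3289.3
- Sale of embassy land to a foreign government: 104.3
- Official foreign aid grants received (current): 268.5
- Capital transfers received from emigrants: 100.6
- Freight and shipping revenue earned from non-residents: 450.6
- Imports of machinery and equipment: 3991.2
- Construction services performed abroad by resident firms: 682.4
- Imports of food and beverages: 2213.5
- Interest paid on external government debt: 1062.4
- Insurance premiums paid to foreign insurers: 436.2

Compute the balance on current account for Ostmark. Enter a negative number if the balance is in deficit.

Goods: -2213.5 - 3991.2 - 3289.3 = -9494.0
Services: 682.4 + 450.6 - 436.2 = 696.8
Primary income: -1062.4
Secondary income: 370.2 + 268.5 + 370.1 = 1008.8
Current account = (-9494.0) + 696.8 + (-1062.4) + 1008.8 = -8850.8
(Excluded from the current account — financial account: purchases of foreign government bonds by domestic residents 2702.4, borrowing by resident firms from foreign banks 904.4; capital account: sale of embassy land to a foreign government 104.3, capital transfers received from emigrants 100.6.)

-8850.8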